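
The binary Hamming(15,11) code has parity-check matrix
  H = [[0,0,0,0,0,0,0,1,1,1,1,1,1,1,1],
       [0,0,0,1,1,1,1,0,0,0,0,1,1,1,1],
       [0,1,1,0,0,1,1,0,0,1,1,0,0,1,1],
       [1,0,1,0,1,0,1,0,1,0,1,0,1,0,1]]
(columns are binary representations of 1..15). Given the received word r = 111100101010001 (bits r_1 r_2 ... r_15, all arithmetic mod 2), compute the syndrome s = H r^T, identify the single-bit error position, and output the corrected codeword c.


s = (1, 1, 1, 0)^T, error position = 14, corrected codeword c = 111100101010011

Compute s = H r^T mod 2 one row at a time:
  s_1 = 0 + 1 + 0 + 1 + 0 + 0 + 0 + 1 = 3 ≡ 1 (mod 2).
  s_2 = 1 + 0 + 0 + 1 + 0 + 0 + 0 + 1 = 3 ≡ 1 (mod 2).
  s_3 = 1 + 1 + 0 + 1 + 0 + 1 + 0 + 1 = 5 ≡ 1 (mod 2).
  s_4 = 1 + 1 + 0 + 1 + 1 + 1 + 0 + 1 = 6 ≡ 0 (mod 2).
s = (1, 1, 1, 0)^T — this equals column 14 of H (binary 1110), so error is at position 14.
Correct: flip bit 14 of r = 111100101010001 to get c = 111100101010011.


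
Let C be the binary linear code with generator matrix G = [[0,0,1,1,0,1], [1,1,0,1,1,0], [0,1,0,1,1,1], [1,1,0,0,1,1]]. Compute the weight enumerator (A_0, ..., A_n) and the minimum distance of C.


Weight distribution: A_0 = 1, A_1 = 1, A_2 = 4, A_3 = 4, A_4 = 3, A_5 = 3. Minimum distance d = 1.

Enumerate all 2^4 = 16 messages m ∈ F_2^4.
For each, compute codeword c = mG in F_2^6, then tally its weight.
  m = 0000 → c = 000000, weight = 0.
  m = 1000 → c = 001101, weight = 3.
  m = 0100 → c = 110110, weight = 4.
  m = 1100 → c = 111011, weight = 5.
  m = 0010 → c = 010111, weight = 4.
  m = 1010 → c = 011010, weight = 3.
  m = 0110 → c = 100001, weight = 2.
  m = 1110 → c = 101100, weight = 3.
  m = 0001 → c = 110011, weight = 4.
  m = 1001 → c = 111110, weight = 5.
  m = 0101 → c = 000101, weight = 2.
  m = 1101 → c = 001000, weight = 1.
  m = 0011 → c = 100100, weight = 2.
  m = 1011 → c = 101001, weight = 3.
  m = 0111 → c = 010010, weight = 2.
  m = 1111 → c = 011111, weight = 5.
Tally weights:
  weight 0: 1 codewords.
  weight 1: 1 codewords.
  weight 2: 4 codewords.
  weight 3: 4 codewords.
  weight 4: 3 codewords.
  weight 5: 3 codewords.
Minimum distance d = smallest w > 0 with A_w > 0 = 1.
Sanity: Σ A_w = 16 = 2^4 = 16 ✓.


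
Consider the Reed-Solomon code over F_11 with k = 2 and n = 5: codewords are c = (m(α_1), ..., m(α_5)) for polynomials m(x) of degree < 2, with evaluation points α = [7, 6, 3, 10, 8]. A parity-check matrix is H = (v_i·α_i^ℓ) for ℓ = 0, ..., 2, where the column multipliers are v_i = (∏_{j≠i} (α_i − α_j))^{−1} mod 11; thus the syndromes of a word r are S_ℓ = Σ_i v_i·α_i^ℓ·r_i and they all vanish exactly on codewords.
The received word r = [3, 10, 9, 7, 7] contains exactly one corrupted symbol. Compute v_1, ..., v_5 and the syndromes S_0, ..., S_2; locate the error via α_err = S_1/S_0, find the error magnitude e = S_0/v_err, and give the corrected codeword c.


S = (1, 10, 1), error at position 4, error magnitude e = 3, c = [3, 10, 9, 4, 7].

Step 1: column multipliers v_i = (∏_{j≠i}(α_i − α_j))^{−1} mod 11.
  i = 1 (α = 7): (7−6)(7−3)(7−10)(7−8) = 1·4·(−3)·(−1) = 12 ≡ 1, so v_1 = 1^{−1} = 1 (mod 11).
  i = 2 (α = 6): (6−7)(6−3)(6−10)(6−8) = (−1)·3·(−4)·(−2) = −24 ≡ 9, so v_2 = 9^{−1} = 5 (mod 11).
  i = 3 (α = 3): (3−7)(3−6)(3−10)(3−8) = (−4)·(−3)·(−7)·(−5) = 420 ≡ 2, so v_3 = 2^{−1} = 6 (mod 11).
  i = 4 (α = 10): (10−7)(10−6)(10−3)(10−8) = 3·4·7·2 = 168 ≡ 3, so v_4 = 3^{−1} = 4 (mod 11).
  i = 5 (α = 8): (8−7)(8−6)(8−3)(8−10) = 1·2·5·(−2) = −20 ≡ 2, so v_5 = 2^{−1} = 6 (mod 11).
  v = [1, 5, 6, 4, 6].
Step 2: syndromes of r = [3, 10, 9, 7, 7] (all sums mod 11).
  S_0 = Σ v_i r_i = 1·3 + 5·10 + 6·9 + 4·7 + 6·7 = 177 ≡ 1.
  S_1 = Σ v_i α_i r_i = 1·7·3 + 5·6·10 + 6·3·9 + 4·10·7 + 6·8·7 = 1099 ≡ 10.
  α_i^2 mod 11 = [5, 3, 9, 1, 9].
  S_2 = Σ v_i α_i^2 r_i = 1·5·3 + 5·3·10 + 6·9·9 + 4·1·7 + 6·9·7 = 1057 ≡ 1.
  S = (1, 10, 1) ≠ 0, so r is not a codeword (an error is present).
Step 3: locate the error. For a single error e at position i, S_ℓ = v_i·e·α_i^ℓ, so α_err = S_1/S_0.
  S_0^{−1} = 1^{−1} = 1 (mod 11), so α_err = 10·1 = 10 ≡ 10 = α_4. Error position i = 4.
  Consistency check: S_2/S_1 = 1·10 = 10 ≡ 10 = α_err ✓ (single-error assumption holds).
Step 4: error magnitude e = S_0/v_4 = S_0·∏_{j≠4}(α_4 − α_j) = 1·3 = 3 ≡ 3 (mod 11).
Step 5: correct position 4: c_4 = r_4 − e = 7 − 3 ≡ 4 (mod 11). Hence c = [3, 10, 9, 4, 7].
  Check: interpolating c through the α_i gives m(x) = 8 + 4·x (degree < 2) with m(α_i) = c_i for every i, so c is indeed a codeword.


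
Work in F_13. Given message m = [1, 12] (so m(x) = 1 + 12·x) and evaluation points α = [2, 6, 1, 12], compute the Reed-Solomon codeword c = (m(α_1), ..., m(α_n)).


c = [12, 8, 0, 2]

Message polynomial: m(x) = 1 + 12·x (mod 13).
For each evaluation point α_i, compute m(α_i) mod 13:
  α_1 = 2: Horner steps 12 → 12, so m(2) = 12.
  α_2 = 6: Horner steps 12 → 8, so m(6) = 8.
  α_3 = 1: Horner steps 12 → 0, so m(1) = 0.
  α_4 = 12: Horner steps 12 → 2, so m(12) = 2.
Codeword c = [12, 8, 0, 2] ∈ F_13^4.


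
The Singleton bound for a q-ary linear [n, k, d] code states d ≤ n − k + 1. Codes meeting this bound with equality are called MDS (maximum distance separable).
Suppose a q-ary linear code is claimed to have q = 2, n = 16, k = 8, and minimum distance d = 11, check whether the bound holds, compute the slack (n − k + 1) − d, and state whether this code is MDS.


Singleton RHS = n − k + 1 = 9, slack = -2, bound violated (no such code; not MDS).

Singleton bound: d ≤ n − k + 1.
Here n = 16, k = 8, so n − k + 1 = 9.
Given d = 11, check d ≤ 9: NO.
Slack = (n − k + 1) − d = -2.
The slack is negative: d = 11 exceeds n − k + 1 = 9 by 2, so the Singleton bound is violated and no linear [16, 8, 11]_2 code can exist. In particular it is not MDS (MDS requires d = n − k + 1 exactly).
Description: the claimed parameters are [16, 8, 11]_2; such a code would be impossible (violates the Singleton bound).


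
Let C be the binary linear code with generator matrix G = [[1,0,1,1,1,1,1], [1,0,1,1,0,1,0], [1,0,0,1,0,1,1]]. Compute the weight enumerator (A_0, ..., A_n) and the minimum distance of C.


Weight distribution: A_0 = 1, A_2 = 3, A_4 = 3, A_6 = 1. Minimum distance d = 2.

Enumerate all 2^3 = 8 messages m ∈ F_2^3.
For each, compute codeword c = mG in F_2^7, then tally its weight.
  m = 000 → c = 0000000, weight = 0.
  m = 100 → c = 1011111, weight = 6.
  m = 010 → c = 1011010, weight = 4.
  m = 110 → c = 0000101, weight = 2.
  m = 001 → c = 1001011, weight = 4.
  m = 101 → c = 0010100, weight = 2.
  m = 011 → c = 0010001, weight = 2.
  m = 111 → c = 1001110, weight = 4.
Tally weights:
  weight 0: 1 codewords.
  weight 2: 3 codewords.
  weight 4: 3 codewords.
  weight 6: 1 codewords.
Minimum distance d = smallest w > 0 with A_w > 0 = 2.
Sanity: Σ A_w = 8 = 2^3 = 8 ✓.


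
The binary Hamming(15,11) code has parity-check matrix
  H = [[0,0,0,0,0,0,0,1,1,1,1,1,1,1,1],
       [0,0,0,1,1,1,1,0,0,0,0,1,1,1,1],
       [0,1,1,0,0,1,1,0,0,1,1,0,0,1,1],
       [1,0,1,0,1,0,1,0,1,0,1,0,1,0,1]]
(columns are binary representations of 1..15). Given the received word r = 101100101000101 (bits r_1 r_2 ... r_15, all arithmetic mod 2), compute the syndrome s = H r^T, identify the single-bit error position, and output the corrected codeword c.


s = (1, 0, 1, 0)^T, error position = 10, corrected codeword c = 101100101100101

Compute s = H r^T mod 2 one row at a time:
  s_1 = 0 + 1 + 0 + 0 + 0 + 1 + 0 + 1 = 3 ≡ 1 (mod 2).
  s_2 = 1 + 0 + 0 + 1 + 0 + 1 + 0 + 1 = 4 ≡ 0 (mod 2).
  s_3 = 0 + 1 + 0 + 1 + 0 + 0 + 0 + 1 = 3 ≡ 1 (mod 2).
  s_4 = 1 + 1 + 0 + 1 + 1 + 0 + 1 + 1 = 6 ≡ 0 (mod 2).
s = (1, 0, 1, 0)^T — this equals column 10 of H (binary 1010), so error is at position 10.
Correct: flip bit 10 of r = 101100101000101 to get c = 101100101100101.


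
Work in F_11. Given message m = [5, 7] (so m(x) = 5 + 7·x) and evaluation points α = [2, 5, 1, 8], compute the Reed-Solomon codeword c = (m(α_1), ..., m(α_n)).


c = [8, 7, 1, 6]

Message polynomial: m(x) = 5 + 7·x (mod 11).
For each evaluation point α_i, compute m(α_i) mod 11:
  α_1 = 2: Horner steps 7 → 8, so m(2) = 8.
  α_2 = 5: Horner steps 7 → 7, so m(5) = 7.
  α_3 = 1: Horner steps 7 → 1, so m(1) = 1.
  α_4 = 8: Horner steps 7 → 6, so m(8) = 6.
Codeword c = [8, 7, 1, 6] ∈ F_11^4.


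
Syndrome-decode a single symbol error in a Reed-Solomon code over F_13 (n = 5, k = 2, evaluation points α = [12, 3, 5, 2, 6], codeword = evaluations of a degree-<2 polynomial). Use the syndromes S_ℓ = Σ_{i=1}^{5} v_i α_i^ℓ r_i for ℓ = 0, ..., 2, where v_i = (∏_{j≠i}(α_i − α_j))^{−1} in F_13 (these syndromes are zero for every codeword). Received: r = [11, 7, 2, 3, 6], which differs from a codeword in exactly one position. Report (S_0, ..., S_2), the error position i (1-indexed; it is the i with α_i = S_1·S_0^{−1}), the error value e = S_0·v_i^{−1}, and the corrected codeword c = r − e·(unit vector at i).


S = (2, 11, 2), error at position 1, error magnitude e = 7, c = [4, 7, 2, 3, 6].

Step 1: column multipliers v_i = (∏_{j≠i}(α_i − α_j))^{−1} mod 13.
  i = 1 (α = 12): (12−3)(12−5)(12−2)(12−6) = 9·7·10·6 = 3780 ≡ 10, so v_1 = 10^{−1} = 4 (mod 13).
  i = 2 (α = 3): (3−12)(3−5)(3−2)(3−6) = (−9)·(−2)·1·(−3) = −54 ≡ 11, so v_2 = 11^{−1} = 6 (mod 13).
  i = 3 (α = 5): (5−12)(5−3)(5−2)(5−6) = (−7)·2·3·(−1) = 42 ≡ 3, so v_3 = 3^{−1} = 9 (mod 13).
  i = 4 (α = 2): (2−12)(2−3)(2−5)(2−6) = (−10)·(−1)·(−3)·(−4) = 120 ≡ 3, so v_4 = 3^{−1} = 9 (mod 13).
  i = 5 (α = 6): (6−12)(6−3)(6−5)(6−2) = (−6)·3·1·4 = −72 ≡ 6, so v_5 = 6^{−1} = 11 (mod 13).
  v = [4, 6, 9, 9, 11].
Step 2: syndromes of r = [11, 7, 2, 3, 6] (all sums mod 13).
  S_0 = Σ v_i r_i = 4·11 + 6·7 + 9·2 + 9·3 + 11·6 = 197 ≡ 2.
  S_1 = Σ v_i α_i r_i = 4·12·11 + 6·3·7 + 9·5·2 + 9·2·3 + 11·6·6 = 1194 ≡ 11.
  α_i^2 mod 13 = [1, 9, 12, 4, 10].
  S_2 = Σ v_i α_i^2 r_i = 4·1·11 + 6·9·7 + 9·12·2 + 9·4·3 + 11·10·6 = 1406 ≡ 2.
  S = (2, 11, 2) ≠ 0, so r is not a codeword (an error is present).
Step 3: locate the error. For a single error e at position i, S_ℓ = v_i·e·α_i^ℓ, so α_err = S_1/S_0.
  S_0^{−1} = 2^{−1} = 7 (mod 13), so α_err = 11·7 = 77 ≡ 12 = α_1. Error position i = 1.
  Consistency check: S_2/S_1 = 2·6 = 12 ≡ 12 = α_err ✓ (single-error assumption holds).
Step 4: error magnitude e = S_0/v_1 = S_0·∏_{j≠1}(α_1 − α_j) = 2·10 = 20 ≡ 7 (mod 13).
Step 5: correct position 1: c_1 = r_1 − e = 11 − 7 ≡ 4 (mod 13). Hence c = [4, 7, 2, 3, 6].
  Check: interpolating c through the α_i gives m(x) = 8 + 4·x (degree < 2) with m(α_i) = c_i for every i, so c is indeed a codeword.


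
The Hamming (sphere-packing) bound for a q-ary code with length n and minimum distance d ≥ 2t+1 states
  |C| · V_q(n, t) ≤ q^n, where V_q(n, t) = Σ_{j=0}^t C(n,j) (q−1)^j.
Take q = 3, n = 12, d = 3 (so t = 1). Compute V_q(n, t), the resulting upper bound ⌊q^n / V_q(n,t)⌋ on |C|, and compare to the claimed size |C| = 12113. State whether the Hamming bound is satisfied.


V_q(n, t) = 25, q^n = 531441, Hamming bound = 21257, |C| = 12113 ≤ bound (satisfied).

Step 1: Compute V_q(n, t) = Σ_{j=0}^1 C(n, j) (q−1)^j.
  j = 0: C(12,0)·(2)^0 = 1·1 = 1.
  j = 1: C(12,1)·(2)^1 = 12·2 = 24.
  V_q(n, t) = 1 + 24 = 25.
Step 2: q^n = 3^12 = 531441.
Step 3: Hamming bound ⌊q^n / V_q(n,t)⌋ = ⌊531441/25⌋ = 21257.
Step 4: Compare |C| = 12113 to 21257: satisfied.
The claimed |C| lies below the Hamming bound.


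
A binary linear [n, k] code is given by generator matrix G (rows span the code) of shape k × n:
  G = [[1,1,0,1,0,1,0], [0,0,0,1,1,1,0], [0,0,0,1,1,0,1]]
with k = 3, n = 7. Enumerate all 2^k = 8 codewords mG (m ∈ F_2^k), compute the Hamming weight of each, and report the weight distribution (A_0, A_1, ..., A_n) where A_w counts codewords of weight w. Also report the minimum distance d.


Weight distribution: A_0 = 1, A_2 = 1, A_3 = 3, A_4 = 2, A_5 = 1. Minimum distance d = 2.

Enumerate all 2^3 = 8 messages m ∈ F_2^3.
For each, compute codeword c = mG in F_2^7, then tally its weight.
  m = 000 → c = 0000000, weight = 0.
  m = 100 → c = 1101010, weight = 4.
  m = 010 → c = 0001110, weight = 3.
  m = 110 → c = 1100100, weight = 3.
  m = 001 → c = 0001101, weight = 3.
  m = 101 → c = 1100111, weight = 5.
  m = 011 → c = 0000011, weight = 2.
  m = 111 → c = 1101001, weight = 4.
Tally weights:
  weight 0: 1 codewords.
  weight 2: 1 codewords.
  weight 3: 3 codewords.
  weight 4: 2 codewords.
  weight 5: 1 codewords.
Minimum distance d = smallest w > 0 with A_w > 0 = 2.
Sanity: Σ A_w = 8 = 2^3 = 8 ✓.


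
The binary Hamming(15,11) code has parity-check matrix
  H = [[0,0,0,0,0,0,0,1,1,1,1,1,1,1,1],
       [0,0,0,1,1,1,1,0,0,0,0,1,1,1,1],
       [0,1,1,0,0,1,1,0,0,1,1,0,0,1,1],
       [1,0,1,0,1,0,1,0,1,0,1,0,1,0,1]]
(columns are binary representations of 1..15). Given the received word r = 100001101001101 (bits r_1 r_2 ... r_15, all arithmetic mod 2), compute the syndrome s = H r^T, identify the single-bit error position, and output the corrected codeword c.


s = (0, 1, 1, 1)^T, error position = 7, corrected codeword c = 100001001001101

Compute s = H r^T mod 2 one row at a time:
  s_1 = 0 + 1 + 0 + 0 + 1 + 1 + 0 + 1 = 4 ≡ 0 (mod 2).
  s_2 = 0 + 0 + 1 + 1 + 1 + 1 + 0 + 1 = 5 ≡ 1 (mod 2).
  s_3 = 0 + 0 + 1 + 1 + 0 + 0 + 0 + 1 = 3 ≡ 1 (mod 2).
  s_4 = 1 + 0 + 0 + 1 + 1 + 0 + 1 + 1 = 5 ≡ 1 (mod 2).
s = (0, 1, 1, 1)^T — this equals column 7 of H (binary 0111), so error is at position 7.
Correct: flip bit 7 of r = 100001101001101 to get c = 100001001001101.


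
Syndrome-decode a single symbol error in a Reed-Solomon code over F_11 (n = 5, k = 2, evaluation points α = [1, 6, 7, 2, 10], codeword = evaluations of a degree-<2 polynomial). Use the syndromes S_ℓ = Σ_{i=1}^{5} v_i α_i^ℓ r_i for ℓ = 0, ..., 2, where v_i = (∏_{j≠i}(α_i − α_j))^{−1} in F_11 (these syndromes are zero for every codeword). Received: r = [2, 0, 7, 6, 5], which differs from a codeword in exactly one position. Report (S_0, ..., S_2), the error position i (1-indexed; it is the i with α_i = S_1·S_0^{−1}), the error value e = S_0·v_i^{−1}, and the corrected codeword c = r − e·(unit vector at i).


S = (4, 6, 9), error at position 3, error magnitude e = 3, c = [2, 0, 4, 6, 5].

Step 1: column multipliers v_i = (∏_{j≠i}(α_i − α_j))^{−1} mod 11.
  i = 1 (α = 1): (1−6)(1−7)(1−2)(1−10) = (−5)·(−6)·(−1)·(−9) = 270 ≡ 6, so v_1 = 6^{−1} = 2 (mod 11).
  i = 2 (α = 6): (6−1)(6−7)(6−2)(6−10) = 5·(−1)·4·(−4) = 80 ≡ 3, so v_2 = 3^{−1} = 4 (mod 11).
  i = 3 (α = 7): (7−1)(7−6)(7−2)(7−10) = 6·1·5·(−3) = −90 ≡ 9, so v_3 = 9^{−1} = 5 (mod 11).
  i = 4 (α = 2): (2−1)(2−6)(2−7)(2−10) = 1·(−4)·(−5)·(−8) = −160 ≡ 5, so v_4 = 5^{−1} = 9 (mod 11).
  i = 5 (α = 10): (10−1)(10−6)(10−7)(10−2) = 9·4·3·8 = 864 ≡ 6, so v_5 = 6^{−1} = 2 (mod 11).
  v = [2, 4, 5, 9, 2].
Step 2: syndromes of r = [2, 0, 7, 6, 5] (all sums mod 11).
  S_0 = Σ v_i r_i = 2·2 + 4·0 + 5·7 + 9·6 + 2·5 = 103 ≡ 4.
  S_1 = Σ v_i α_i r_i = 2·1·2 + 4·6·0 + 5·7·7 + 9·2·6 + 2·10·5 = 457 ≡ 6.
  α_i^2 mod 11 = [1, 3, 5, 4, 1].
  S_2 = Σ v_i α_i^2 r_i = 2·1·2 + 4·3·0 + 5·5·7 + 9·4·6 + 2·1·5 = 405 ≡ 9.
  S = (4, 6, 9) ≠ 0, so r is not a codeword (an error is present).
Step 3: locate the error. For a single error e at position i, S_ℓ = v_i·e·α_i^ℓ, so α_err = S_1/S_0.
  S_0^{−1} = 4^{−1} = 3 (mod 11), so α_err = 6·3 = 18 ≡ 7 = α_3. Error position i = 3.
  Consistency check: S_2/S_1 = 9·2 = 18 ≡ 7 = α_err ✓ (single-error assumption holds).
Step 4: error magnitude e = S_0/v_3 = S_0·∏_{j≠3}(α_3 − α_j) = 4·9 = 36 ≡ 3 (mod 11).
Step 5: correct position 3: c_3 = r_3 − e = 7 − 3 ≡ 4 (mod 11). Hence c = [2, 0, 4, 6, 5].
  Check: interpolating c through the α_i gives m(x) = 9 + 4·x (degree < 2) with m(α_i) = c_i for every i, so c is indeed a codeword.


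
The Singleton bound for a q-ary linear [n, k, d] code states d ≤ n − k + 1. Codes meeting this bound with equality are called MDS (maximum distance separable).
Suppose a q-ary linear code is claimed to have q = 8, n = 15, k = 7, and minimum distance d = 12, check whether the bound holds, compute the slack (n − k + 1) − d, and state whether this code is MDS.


Singleton RHS = n − k + 1 = 9, slack = -3, bound violated (no such code; not MDS).

Singleton bound: d ≤ n − k + 1.
Here n = 15, k = 7, so n − k + 1 = 9.
Given d = 12, check d ≤ 9: NO.
Slack = (n − k + 1) − d = -3.
The slack is negative: d = 12 exceeds n − k + 1 = 9 by 3, so the Singleton bound is violated and no linear [15, 7, 12]_8 code can exist. In particular it is not MDS (MDS requires d = n − k + 1 exactly).
Description: the claimed parameters are [15, 7, 12]_8; such a code would be impossible (violates the Singleton bound).


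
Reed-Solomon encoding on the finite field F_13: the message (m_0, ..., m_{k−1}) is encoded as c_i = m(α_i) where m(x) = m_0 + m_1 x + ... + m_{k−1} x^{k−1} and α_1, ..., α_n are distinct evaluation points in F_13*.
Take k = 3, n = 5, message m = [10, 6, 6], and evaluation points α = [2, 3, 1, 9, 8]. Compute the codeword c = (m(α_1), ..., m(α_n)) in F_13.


c = [7, 4, 9, 4, 0]

Message polynomial: m(x) = 10 + 6·x + 6·x^2 (mod 13).
For each evaluation point α_i, compute m(α_i) mod 13:
  α_1 = 2: Horner steps 6 → 5 → 7, so m(2) = 7.
  α_2 = 3: Horner steps 6 → 11 → 4, so m(3) = 4.
  α_3 = 1: Horner steps 6 → 12 → 9, so m(1) = 9.
  α_4 = 9: Horner steps 6 → 8 → 4, so m(9) = 4.
  α_5 = 8: Horner steps 6 → 2 → 0, so m(8) = 0.
Codeword c = [7, 4, 9, 4, 0] ∈ F_13^5.


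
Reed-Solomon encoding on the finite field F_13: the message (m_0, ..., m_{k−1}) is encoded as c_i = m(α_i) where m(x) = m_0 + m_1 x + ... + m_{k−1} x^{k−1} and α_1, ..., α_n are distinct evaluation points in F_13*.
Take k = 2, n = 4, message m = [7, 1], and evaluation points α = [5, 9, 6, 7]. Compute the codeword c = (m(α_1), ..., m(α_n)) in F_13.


c = [12, 3, 0, 1]

Message polynomial: m(x) = 7 + 1·x (mod 13).
For each evaluation point α_i, compute m(α_i) mod 13:
  α_1 = 5: Horner steps 1 → 12, so m(5) = 12.
  α_2 = 9: Horner steps 1 → 3, so m(9) = 3.
  α_3 = 6: Horner steps 1 → 0, so m(6) = 0.
  α_4 = 7: Horner steps 1 → 1, so m(7) = 1.
Codeword c = [12, 3, 0, 1] ∈ F_13^4.


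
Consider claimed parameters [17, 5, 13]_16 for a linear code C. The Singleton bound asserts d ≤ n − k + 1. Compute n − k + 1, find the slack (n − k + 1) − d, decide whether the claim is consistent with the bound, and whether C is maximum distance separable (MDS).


Singleton RHS = n − k + 1 = 13, slack = 0, bound satisfied, MDS.

Singleton bound: d ≤ n − k + 1.
Here n = 17, k = 5, so n − k + 1 = 13.
Given d = 13, check d ≤ 13: YES.
Slack = (n − k + 1) − d = 0.
The code is MDS (slack = 0).
Description: the claimed parameters are [17, 5, 13]_16; such a code would be MDS (meets Singleton bound).


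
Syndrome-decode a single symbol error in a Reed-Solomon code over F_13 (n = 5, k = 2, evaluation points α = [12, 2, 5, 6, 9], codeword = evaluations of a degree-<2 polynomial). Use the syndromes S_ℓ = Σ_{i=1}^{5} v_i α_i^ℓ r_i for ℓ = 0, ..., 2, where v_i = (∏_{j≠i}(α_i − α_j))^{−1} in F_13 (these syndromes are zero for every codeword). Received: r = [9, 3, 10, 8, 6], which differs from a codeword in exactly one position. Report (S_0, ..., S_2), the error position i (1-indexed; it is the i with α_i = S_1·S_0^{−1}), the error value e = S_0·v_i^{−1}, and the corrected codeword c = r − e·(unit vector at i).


S = (7, 11, 8), error at position 5, error magnitude e = 4, c = [9, 3, 10, 8, 2].

Step 1: column multipliers v_i = (∏_{j≠i}(α_i − α_j))^{−1} mod 13.
  i = 1 (α = 12): (12−2)(12−5)(12−6)(12−9) = 10·7·6·3 = 1260 ≡ 12, so v_1 = 12^{−1} = 12 (mod 13).
  i = 2 (α = 2): (2−12)(2−5)(2−6)(2−9) = (−10)·(−3)·(−4)·(−7) = 840 ≡ 8, so v_2 = 8^{−1} = 5 (mod 13).
  i = 3 (α = 5): (5−12)(5−2)(5−6)(5−9) = (−7)·3·(−1)·(−4) = −84 ≡ 7, so v_3 = 7^{−1} = 2 (mod 13).
  i = 4 (α = 6): (6−12)(6−2)(6−5)(6−9) = (−6)·4·1·(−3) = 72 ≡ 7, so v_4 = 7^{−1} = 2 (mod 13).
  i = 5 (α = 9): (9−12)(9−2)(9−5)(9−6) = (−3)·7·4·3 = −252 ≡ 8, so v_5 = 8^{−1} = 5 (mod 13).
  v = [12, 5, 2, 2, 5].
Step 2: syndromes of r = [9, 3, 10, 8, 6] (all sums mod 13).
  S_0 = Σ v_i r_i = 12·9 + 5·3 + 2·10 + 2·8 + 5·6 = 189 ≡ 7.
  S_1 = Σ v_i α_i r_i = 12·12·9 + 5·2·3 + 2·5·10 + 2·6·8 + 5·9·6 = 1792 ≡ 11.
  α_i^2 mod 13 = [1, 4, 12, 10, 3].
  S_2 = Σ v_i α_i^2 r_i = 12·1·9 + 5·4·3 + 2·12·10 + 2·10·8 + 5·3·6 = 658 ≡ 8.
  S = (7, 11, 8) ≠ 0, so r is not a codeword (an error is present).
Step 3: locate the error. For a single error e at position i, S_ℓ = v_i·e·α_i^ℓ, so α_err = S_1/S_0.
  S_0^{−1} = 7^{−1} = 2 (mod 13), so α_err = 11·2 = 22 ≡ 9 = α_5. Error position i = 5.
  Consistency check: S_2/S_1 = 8·6 = 48 ≡ 9 = α_err ✓ (single-error assumption holds).
Step 4: error magnitude e = S_0/v_5 = S_0·∏_{j≠5}(α_5 − α_j) = 7·8 = 56 ≡ 4 (mod 13).
Step 5: correct position 5: c_5 = r_5 − e = 6 − 4 ≡ 2 (mod 13). Hence c = [9, 3, 10, 8, 2].
  Check: interpolating c through the α_i gives m(x) = 7 + 11·x (degree < 2) with m(α_i) = c_i for every i, so c is indeed a codeword.


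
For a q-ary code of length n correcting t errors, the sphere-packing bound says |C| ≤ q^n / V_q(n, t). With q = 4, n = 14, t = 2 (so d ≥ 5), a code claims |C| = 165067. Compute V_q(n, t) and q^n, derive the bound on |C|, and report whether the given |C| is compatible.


V_q(n, t) = 862, q^n = 268435456, Hamming bound = 311410, |C| = 165067 ≤ bound (satisfied).

Step 1: Compute V_q(n, t) = Σ_{j=0}^2 C(n, j) (q−1)^j.
  j = 0: C(14,0)·(3)^0 = 1·1 = 1.
  j = 1: C(14,1)·(3)^1 = 14·3 = 42.
  j = 2: C(14,2)·(3)^2 = 91·9 = 819.
  V_q(n, t) = 1 + 42 + 819 = 862.
Step 2: q^n = 4^14 = 268435456.
Step 3: Hamming bound ⌊q^n / V_q(n,t)⌋ = ⌊268435456/862⌋ = 311410.
Step 4: Compare |C| = 165067 to 311410: satisfied.
The claimed |C| lies below the Hamming bound.


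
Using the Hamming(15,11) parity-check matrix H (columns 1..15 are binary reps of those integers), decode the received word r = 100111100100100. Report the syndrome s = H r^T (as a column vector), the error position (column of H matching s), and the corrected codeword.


s = (0, 1, 1, 0)^T, error position = 6, corrected codeword c = 100110100100100

Compute s = H r^T mod 2 one row at a time:
  s_1 = 0 + 0 + 1 + 0 + 0 + 1 + 0 + 0 = 2 ≡ 0 (mod 2).
  s_2 = 1 + 1 + 1 + 1 + 0 + 1 + 0 + 0 = 5 ≡ 1 (mod 2).
  s_3 = 0 + 0 + 1 + 1 + 1 + 0 + 0 + 0 = 3 ≡ 1 (mod 2).
  s_4 = 1 + 0 + 1 + 1 + 0 + 0 + 1 + 0 = 4 ≡ 0 (mod 2).
s = (0, 1, 1, 0)^T — this equals column 6 of H (binary 0110), so error is at position 6.
Correct: flip bit 6 of r = 100111100100100 to get c = 100110100100100.


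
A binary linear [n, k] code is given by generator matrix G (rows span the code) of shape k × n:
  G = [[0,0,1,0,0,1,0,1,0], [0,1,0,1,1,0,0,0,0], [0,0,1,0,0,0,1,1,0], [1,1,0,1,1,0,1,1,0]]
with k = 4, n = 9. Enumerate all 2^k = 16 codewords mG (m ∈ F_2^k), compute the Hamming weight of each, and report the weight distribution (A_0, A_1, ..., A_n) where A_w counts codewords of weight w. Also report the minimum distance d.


Weight distribution: A_0 = 1, A_2 = 2, A_3 = 5, A_4 = 1, A_5 = 2, A_6 = 4, A_7 = 1. Minimum distance d = 2.

Enumerate all 2^4 = 16 messages m ∈ F_2^4.
For each, compute codeword c = mG in F_2^9, then tally its weight.
  m = 0000 → c = 000000000, weight = 0.
  m = 1000 → c = 001001010, weight = 3.
  m = 0100 → c = 010110000, weight = 3.
  m = 1100 → c = 011111010, weight = 6.
  m = 0010 → c = 001000110, weight = 3.
  m = 1010 → c = 000001100, weight = 2.
  m = 0110 → c = 011110110, weight = 6.
  m = 1110 → c = 010111100, weight = 5.
  m = 0001 → c = 110110110, weight = 6.
  m = 1001 → c = 111111100, weight = 7.
  m = 0101 → c = 100000110, weight = 3.
  m = 1101 → c = 101001100, weight = 4.
  m = 0011 → c = 111110000, weight = 5.
  m = 1011 → c = 110111010, weight = 6.
  m = 0111 → c = 101000000, weight = 2.
  m = 1111 → c = 100001010, weight = 3.
Tally weights:
  weight 0: 1 codewords.
  weight 2: 2 codewords.
  weight 3: 5 codewords.
  weight 4: 1 codewords.
  weight 5: 2 codewords.
  weight 6: 4 codewords.
  weight 7: 1 codewords.
Minimum distance d = smallest w > 0 with A_w > 0 = 2.
Sanity: Σ A_w = 16 = 2^4 = 16 ✓.


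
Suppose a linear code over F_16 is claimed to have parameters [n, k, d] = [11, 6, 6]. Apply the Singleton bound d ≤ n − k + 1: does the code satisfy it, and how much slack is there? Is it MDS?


Singleton RHS = n − k + 1 = 6, slack = 0, bound satisfied, MDS.

Singleton bound: d ≤ n − k + 1.
Here n = 11, k = 6, so n − k + 1 = 6.
Given d = 6, check d ≤ 6: YES.
Slack = (n − k + 1) − d = 0.
The code is MDS (slack = 0).
Description: the claimed parameters are [11, 6, 6]_16; such a code would be MDS (meets Singleton bound).


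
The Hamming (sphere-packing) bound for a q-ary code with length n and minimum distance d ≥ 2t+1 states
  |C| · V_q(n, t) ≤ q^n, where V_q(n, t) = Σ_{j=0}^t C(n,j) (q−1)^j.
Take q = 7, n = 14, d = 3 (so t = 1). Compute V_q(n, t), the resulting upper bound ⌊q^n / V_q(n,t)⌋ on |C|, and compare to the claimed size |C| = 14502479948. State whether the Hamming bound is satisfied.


V_q(n, t) = 85, q^n = 678223072849, Hamming bound = 7979094974, |C| = 14502479948 > bound (violated).

Step 1: Compute V_q(n, t) = Σ_{j=0}^1 C(n, j) (q−1)^j.
  j = 0: C(14,0)·(6)^0 = 1·1 = 1.
  j = 1: C(14,1)·(6)^1 = 14·6 = 84.
  V_q(n, t) = 1 + 84 = 85.
Step 2: q^n = 7^14 = 678223072849.
Step 3: Hamming bound ⌊q^n / V_q(n,t)⌋ = ⌊678223072849/85⌋ = 7979094974.
Step 4: Compare |C| = 14502479948 to 7979094974: violated.
The claimed |C| lies above the Hamming bound, so no 7-ary code of length 14 with d ≥ 3 can have 14502479948 codewords.


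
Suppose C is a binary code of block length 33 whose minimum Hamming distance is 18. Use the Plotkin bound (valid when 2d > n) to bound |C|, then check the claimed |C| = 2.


Plotkin bound M ≤ 12; given |C| = 2 ≤ bound (satisfied).

Check applicability: 2d = 36, n = 33.
2d − n = 3 > 0, so Plotkin applies.
Compute d/(2d−n) = 18/3 ≈ 6.0000.
⌊d/(2d−n)⌋ = 6.
Plotkin bound: M ≤ 2·6 = 12.
Given |C| = 2, check: satisfied.
This |C| is below the Plotkin bound.


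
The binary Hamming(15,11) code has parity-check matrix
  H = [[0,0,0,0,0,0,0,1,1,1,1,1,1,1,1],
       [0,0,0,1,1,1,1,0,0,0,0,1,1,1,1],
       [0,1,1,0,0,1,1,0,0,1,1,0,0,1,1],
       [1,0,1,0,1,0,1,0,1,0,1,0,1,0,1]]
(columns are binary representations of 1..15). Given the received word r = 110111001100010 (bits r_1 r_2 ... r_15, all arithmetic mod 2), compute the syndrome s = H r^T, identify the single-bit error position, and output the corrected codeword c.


s = (1, 0, 0, 1)^T, error position = 9, corrected codeword c = 110111000100010

Compute s = H r^T mod 2 one row at a time:
  s_1 = 0 + 1 + 1 + 0 + 0 + 0 + 1 + 0 = 3 ≡ 1 (mod 2).
  s_2 = 1 + 1 + 1 + 0 + 0 + 0 + 1 + 0 = 4 ≡ 0 (mod 2).
  s_3 = 1 + 0 + 1 + 0 + 1 + 0 + 1 + 0 = 4 ≡ 0 (mod 2).
  s_4 = 1 + 0 + 1 + 0 + 1 + 0 + 0 + 0 = 3 ≡ 1 (mod 2).
s = (1, 0, 0, 1)^T — this equals column 9 of H (binary 1001), so error is at position 9.
Correct: flip bit 9 of r = 110111001100010 to get c = 110111000100010.


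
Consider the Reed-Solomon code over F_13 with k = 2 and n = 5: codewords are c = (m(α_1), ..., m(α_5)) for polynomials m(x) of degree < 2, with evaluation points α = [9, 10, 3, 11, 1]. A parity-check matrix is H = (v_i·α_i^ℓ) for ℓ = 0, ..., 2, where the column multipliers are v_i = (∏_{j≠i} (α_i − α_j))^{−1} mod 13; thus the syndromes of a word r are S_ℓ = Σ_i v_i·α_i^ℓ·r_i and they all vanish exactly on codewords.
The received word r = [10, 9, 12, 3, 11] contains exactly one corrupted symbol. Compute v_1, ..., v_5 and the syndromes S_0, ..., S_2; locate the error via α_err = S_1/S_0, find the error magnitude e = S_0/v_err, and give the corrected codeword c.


S = (12, 4, 10), error at position 1, error magnitude e = 8, c = [2, 9, 12, 3, 11].

Step 1: column multipliers v_i = (∏_{j≠i}(α_i − α_j))^{−1} mod 13.
  i = 1 (α = 9): (9−10)(9−3)(9−11)(9−1) = (−1)·6·(−2)·8 = 96 ≡ 5, so v_1 = 5^{−1} = 8 (mod 13).
  i = 2 (α = 10): (10−9)(10−3)(10−11)(10−1) = 1·7·(−1)·9 = −63 ≡ 2, so v_2 = 2^{−1} = 7 (mod 13).
  i = 3 (α = 3): (3−9)(3−10)(3−11)(3−1) = (−6)·(−7)·(−8)·2 = −672 ≡ 4, so v_3 = 4^{−1} = 10 (mod 13).
  i = 4 (α = 11): (11−9)(11−10)(11−3)(11−1) = 2·1·8·10 = 160 ≡ 4, so v_4 = 4^{−1} = 10 (mod 13).
  i = 5 (α = 1): (1−9)(1−10)(1−3)(1−11) = (−8)·(−9)·(−2)·(−10) = 1440 ≡ 10, so v_5 = 10^{−1} = 4 (mod 13).
  v = [8, 7, 10, 10, 4].
Step 2: syndromes of r = [10, 9, 12, 3, 11] (all sums mod 13).
  S_0 = Σ v_i r_i = 8·10 + 7·9 + 10·12 + 10·3 + 4·11 = 337 ≡ 12.
  S_1 = Σ v_i α_i r_i = 8·9·10 + 7·10·9 + 10·3·12 + 10·11·3 + 4·1·11 = 2084 ≡ 4.
  α_i^2 mod 13 = [3, 9, 9, 4, 1].
  S_2 = Σ v_i α_i^2 r_i = 8·3·10 + 7·9·9 + 10·9·12 + 10·4·3 + 4·1·11 = 2051 ≡ 10.
  S = (12, 4, 10) ≠ 0, so r is not a codeword (an error is present).
Step 3: locate the error. For a single error e at position i, S_ℓ = v_i·e·α_i^ℓ, so α_err = S_1/S_0.
  S_0^{−1} = 12^{−1} = 12 (mod 13), so α_err = 4·12 = 48 ≡ 9 = α_1. Error position i = 1.
  Consistency check: S_2/S_1 = 10·10 = 100 ≡ 9 = α_err ✓ (single-error assumption holds).
Step 4: error magnitude e = S_0/v_1 = S_0·∏_{j≠1}(α_1 − α_j) = 12·5 = 60 ≡ 8 (mod 13).
Step 5: correct position 1: c_1 = r_1 − e = 10 − 8 ≡ 2 (mod 13). Hence c = [2, 9, 12, 3, 11].
  Check: interpolating c through the α_i gives m(x) = 4 + 7·x (degree < 2) with m(α_i) = c_i for every i, so c is indeed a codeword.


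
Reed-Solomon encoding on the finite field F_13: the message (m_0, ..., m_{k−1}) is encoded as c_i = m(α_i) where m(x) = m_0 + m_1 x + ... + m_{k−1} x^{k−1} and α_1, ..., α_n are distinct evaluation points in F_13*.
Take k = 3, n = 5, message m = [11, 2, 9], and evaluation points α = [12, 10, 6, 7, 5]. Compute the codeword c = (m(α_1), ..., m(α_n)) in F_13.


c = [5, 8, 9, 11, 12]

Message polynomial: m(x) = 11 + 2·x + 9·x^2 (mod 13).
For each evaluation point α_i, compute m(α_i) mod 13:
  α_1 = 12: Horner steps 9 → 6 → 5, so m(12) = 5.
  α_2 = 10: Horner steps 9 → 1 → 8, so m(10) = 8.
  α_3 = 6: Horner steps 9 → 4 → 9, so m(6) = 9.
  α_4 = 7: Horner steps 9 → 0 → 11, so m(7) = 11.
  α_5 = 5: Horner steps 9 → 8 → 12, so m(5) = 12.
Codeword c = [5, 8, 9, 11, 12] ∈ F_13^5.


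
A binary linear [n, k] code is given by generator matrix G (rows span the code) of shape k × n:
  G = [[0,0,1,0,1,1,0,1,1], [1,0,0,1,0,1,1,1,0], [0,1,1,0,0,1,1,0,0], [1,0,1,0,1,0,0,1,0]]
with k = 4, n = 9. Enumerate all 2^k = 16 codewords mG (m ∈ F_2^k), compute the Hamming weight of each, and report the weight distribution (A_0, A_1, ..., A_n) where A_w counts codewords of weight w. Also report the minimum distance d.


Weight distribution: A_0 = 1, A_3 = 2, A_4 = 3, A_5 = 6, A_6 = 4. Minimum distance d = 3.

Enumerate all 2^4 = 16 messages m ∈ F_2^4.
For each, compute codeword c = mG in F_2^9, then tally its weight.
  m = 0000 → c = 000000000, weight = 0.
  m = 1000 → c = 001011011, weight = 5.
  m = 0100 → c = 100101110, weight = 5.
  m = 1100 → c = 101110101, weight = 6.
  m = 0010 → c = 011001100, weight = 4.
  m = 1010 → c = 010010111, weight = 5.
  m = 0110 → c = 111100010, weight = 5.
  m = 1110 → c = 110111001, weight = 6.
  m = 0001 → c = 101010010, weight = 4.
  m = 1001 → c = 100001001, weight = 3.
  m = 0101 → c = 001111100, weight = 5.
  m = 1101 → c = 000100111, weight = 4.
  m = 0011 → c = 110011110, weight = 6.
  m = 1011 → c = 111000101, weight = 5.
  m = 0111 → c = 010110000, weight = 3.
  m = 1111 → c = 011101011, weight = 6.
Tally weights:
  weight 0: 1 codewords.
  weight 3: 2 codewords.
  weight 4: 3 codewords.
  weight 5: 6 codewords.
  weight 6: 4 codewords.
Minimum distance d = smallest w > 0 with A_w > 0 = 3.
Sanity: Σ A_w = 16 = 2^4 = 16 ✓.


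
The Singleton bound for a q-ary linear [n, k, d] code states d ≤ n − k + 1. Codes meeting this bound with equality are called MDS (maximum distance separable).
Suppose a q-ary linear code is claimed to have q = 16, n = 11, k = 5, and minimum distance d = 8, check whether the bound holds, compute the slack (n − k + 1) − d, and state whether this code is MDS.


Singleton RHS = n − k + 1 = 7, slack = -1, bound violated (no such code; not MDS).

Singleton bound: d ≤ n − k + 1.
Here n = 11, k = 5, so n − k + 1 = 7.
Given d = 8, check d ≤ 7: NO.
Slack = (n − k + 1) − d = -1.
The slack is negative: d = 8 exceeds n − k + 1 = 7 by 1, so the Singleton bound is violated and no linear [11, 5, 8]_16 code can exist. In particular it is not MDS (MDS requires d = n − k + 1 exactly).
Description: the claimed parameters are [11, 5, 8]_16; such a code would be impossible (violates the Singleton bound).


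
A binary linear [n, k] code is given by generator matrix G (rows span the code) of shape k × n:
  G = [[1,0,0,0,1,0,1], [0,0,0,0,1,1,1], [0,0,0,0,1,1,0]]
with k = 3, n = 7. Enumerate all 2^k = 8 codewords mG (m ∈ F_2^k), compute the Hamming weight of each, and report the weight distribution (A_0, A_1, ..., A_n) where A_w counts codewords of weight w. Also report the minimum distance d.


Weight distribution: A_0 = 1, A_1 = 1, A_2 = 3, A_3 = 3. Minimum distance d = 1.

Enumerate all 2^3 = 8 messages m ∈ F_2^3.
For each, compute codeword c = mG in F_2^7, then tally its weight.
  m = 000 → c = 0000000, weight = 0.
  m = 100 → c = 1000101, weight = 3.
  m = 010 → c = 0000111, weight = 3.
  m = 110 → c = 1000010, weight = 2.
  m = 001 → c = 0000110, weight = 2.
  m = 101 → c = 1000011, weight = 3.
  m = 011 → c = 0000001, weight = 1.
  m = 111 → c = 1000100, weight = 2.
Tally weights:
  weight 0: 1 codewords.
  weight 1: 1 codewords.
  weight 2: 3 codewords.
  weight 3: 3 codewords.
Minimum distance d = smallest w > 0 with A_w > 0 = 1.
Sanity: Σ A_w = 8 = 2^3 = 8 ✓.


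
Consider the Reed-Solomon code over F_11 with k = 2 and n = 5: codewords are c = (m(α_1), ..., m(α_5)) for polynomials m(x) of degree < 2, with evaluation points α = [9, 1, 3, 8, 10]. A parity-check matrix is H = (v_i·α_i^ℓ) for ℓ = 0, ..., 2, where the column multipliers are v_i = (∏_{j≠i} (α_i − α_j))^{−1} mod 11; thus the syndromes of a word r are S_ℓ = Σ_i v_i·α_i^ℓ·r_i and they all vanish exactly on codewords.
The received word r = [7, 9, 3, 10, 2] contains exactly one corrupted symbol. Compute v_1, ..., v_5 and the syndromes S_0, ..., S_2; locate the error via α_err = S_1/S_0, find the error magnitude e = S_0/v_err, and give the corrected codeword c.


S = (4, 7, 4), error at position 5, error magnitude e = 9, c = [7, 9, 3, 10, 4].

Step 1: column multipliers v_i = (∏_{j≠i}(α_i − α_j))^{−1} mod 11.
  i = 1 (α = 9): (9−1)(9−3)(9−8)(9−10) = 8·6·1·(−1) = −48 ≡ 7, so v_1 = 7^{−1} = 8 (mod 11).
  i = 2 (α = 1): (1−9)(1−3)(1−8)(1−10) = (−8)·(−2)·(−7)·(−9) = 1008 ≡ 7, so v_2 = 7^{−1} = 8 (mod 11).
  i = 3 (α = 3): (3−9)(3−1)(3−8)(3−10) = (−6)·2·(−5)·(−7) = −420 ≡ 9, so v_3 = 9^{−1} = 5 (mod 11).
  i = 4 (α = 8): (8−9)(8−1)(8−3)(8−10) = (−1)·7·5·(−2) = 70 ≡ 4, so v_4 = 4^{−1} = 3 (mod 11).
  i = 5 (α = 10): (10−9)(10−1)(10−3)(10−8) = 1·9·7·2 = 126 ≡ 5, so v_5 = 5^{−1} = 9 (mod 11).
  v = [8, 8, 5, 3, 9].
Step 2: syndromes of r = [7, 9, 3, 10, 2] (all sums mod 11).
  S_0 = Σ v_i r_i = 8·7 + 8·9 + 5·3 + 3·10 + 9·2 = 191 ≡ 4.
  S_1 = Σ v_i α_i r_i = 8·9·7 + 8·1·9 + 5·3·3 + 3·8·10 + 9·10·2 = 1041 ≡ 7.
  α_i^2 mod 11 = [4, 1, 9, 9, 1].
  S_2 = Σ v_i α_i^2 r_i = 8·4·7 + 8·1·9 + 5·9·3 + 3·9·10 + 9·1·2 = 719 ≡ 4.
  S = (4, 7, 4) ≠ 0, so r is not a codeword (an error is present).
Step 3: locate the error. For a single error e at position i, S_ℓ = v_i·e·α_i^ℓ, so α_err = S_1/S_0.
  S_0^{−1} = 4^{−1} = 3 (mod 11), so α_err = 7·3 = 21 ≡ 10 = α_5. Error position i = 5.
  Consistency check: S_2/S_1 = 4·8 = 32 ≡ 10 = α_err ✓ (single-error assumption holds).
Step 4: error magnitude e = S_0/v_5 = S_0·∏_{j≠5}(α_5 − α_j) = 4·5 = 20 ≡ 9 (mod 11).
Step 5: correct position 5: c_5 = r_5 − e = 2 − 9 ≡ 4 (mod 11). Hence c = [7, 9, 3, 10, 4].
  Check: interpolating c through the α_i gives m(x) = 1 + 8·x (degree < 2) with m(α_i) = c_i for every i, so c is indeed a codeword.


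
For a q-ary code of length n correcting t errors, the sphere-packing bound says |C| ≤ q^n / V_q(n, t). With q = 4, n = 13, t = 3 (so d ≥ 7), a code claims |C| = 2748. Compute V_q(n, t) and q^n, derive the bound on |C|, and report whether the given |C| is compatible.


V_q(n, t) = 8464, q^n = 67108864, Hamming bound = 7928, |C| = 2748 ≤ bound (satisfied).

Step 1: Compute V_q(n, t) = Σ_{j=0}^3 C(n, j) (q−1)^j.
  j = 0: C(13,0)·(3)^0 = 1·1 = 1.
  j = 1: C(13,1)·(3)^1 = 13·3 = 39.
  j = 2: C(13,2)·(3)^2 = 78·9 = 702.
  j = 3: C(13,3)·(3)^3 = 286·27 = 7722.
  V_q(n, t) = 1 + 39 + 702 + 7722 = 8464.
Step 2: q^n = 4^13 = 67108864.
Step 3: Hamming bound ⌊q^n / V_q(n,t)⌋ = ⌊67108864/8464⌋ = 7928.
Step 4: Compare |C| = 2748 to 7928: satisfied.
The claimed |C| lies below the Hamming bound.


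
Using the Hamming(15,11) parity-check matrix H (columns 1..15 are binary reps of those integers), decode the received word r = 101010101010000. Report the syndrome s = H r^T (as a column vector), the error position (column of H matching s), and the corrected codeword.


s = (0, 0, 1, 0)^T, error position = 2, corrected codeword c = 111010101010000

Compute s = H r^T mod 2 one row at a time:
  s_1 = 0 + 1 + 0 + 1 + 0 + 0 + 0 + 0 = 2 ≡ 0 (mod 2).
  s_2 = 0 + 1 + 0 + 1 + 0 + 0 + 0 + 0 = 2 ≡ 0 (mod 2).
  s_3 = 0 + 1 + 0 + 1 + 0 + 1 + 0 + 0 = 3 ≡ 1 (mod 2).
  s_4 = 1 + 1 + 1 + 1 + 1 + 1 + 0 + 0 = 6 ≡ 0 (mod 2).
s = (0, 0, 1, 0)^T — this equals column 2 of H (binary 0010), so error is at position 2.
Correct: flip bit 2 of r = 101010101010000 to get c = 111010101010000.


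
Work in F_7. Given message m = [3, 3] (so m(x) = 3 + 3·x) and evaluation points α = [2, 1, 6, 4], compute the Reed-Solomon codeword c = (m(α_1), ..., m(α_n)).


c = [2, 6, 0, 1]

Message polynomial: m(x) = 3 + 3·x (mod 7).
For each evaluation point α_i, compute m(α_i) mod 7:
  α_1 = 2: Horner steps 3 → 2, so m(2) = 2.
  α_2 = 1: Horner steps 3 → 6, so m(1) = 6.
  α_3 = 6: Horner steps 3 → 0, so m(6) = 0.
  α_4 = 4: Horner steps 3 → 1, so m(4) = 1.
Codeword c = [2, 6, 0, 1] ∈ F_7^4.


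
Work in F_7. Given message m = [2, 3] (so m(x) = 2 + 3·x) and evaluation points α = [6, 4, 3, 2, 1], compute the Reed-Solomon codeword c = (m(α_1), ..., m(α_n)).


c = [6, 0, 4, 1, 5]

Message polynomial: m(x) = 2 + 3·x (mod 7).
For each evaluation point α_i, compute m(α_i) mod 7:
  α_1 = 6: Horner steps 3 → 6, so m(6) = 6.
  α_2 = 4: Horner steps 3 → 0, so m(4) = 0.
  α_3 = 3: Horner steps 3 → 4, so m(3) = 4.
  α_4 = 2: Horner steps 3 → 1, so m(2) = 1.
  α_5 = 1: Horner steps 3 → 5, so m(1) = 5.
Codeword c = [6, 0, 4, 1, 5] ∈ F_7^5.


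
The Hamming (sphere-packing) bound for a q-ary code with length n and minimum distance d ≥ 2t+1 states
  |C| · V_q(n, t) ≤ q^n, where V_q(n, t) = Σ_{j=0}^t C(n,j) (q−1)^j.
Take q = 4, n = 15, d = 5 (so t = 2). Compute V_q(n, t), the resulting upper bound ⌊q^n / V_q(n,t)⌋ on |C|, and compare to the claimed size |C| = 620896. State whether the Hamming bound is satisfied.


V_q(n, t) = 991, q^n = 1073741824, Hamming bound = 1083493, |C| = 620896 ≤ bound (satisfied).

Step 1: Compute V_q(n, t) = Σ_{j=0}^2 C(n, j) (q−1)^j.
  j = 0: C(15,0)·(3)^0 = 1·1 = 1.
  j = 1: C(15,1)·(3)^1 = 15·3 = 45.
  j = 2: C(15,2)·(3)^2 = 105·9 = 945.
  V_q(n, t) = 1 + 45 + 945 = 991.
Step 2: q^n = 4^15 = 1073741824.
Step 3: Hamming bound ⌊q^n / V_q(n,t)⌋ = ⌊1073741824/991⌋ = 1083493.
Step 4: Compare |C| = 620896 to 1083493: satisfied.
The claimed |C| lies below the Hamming bound.
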